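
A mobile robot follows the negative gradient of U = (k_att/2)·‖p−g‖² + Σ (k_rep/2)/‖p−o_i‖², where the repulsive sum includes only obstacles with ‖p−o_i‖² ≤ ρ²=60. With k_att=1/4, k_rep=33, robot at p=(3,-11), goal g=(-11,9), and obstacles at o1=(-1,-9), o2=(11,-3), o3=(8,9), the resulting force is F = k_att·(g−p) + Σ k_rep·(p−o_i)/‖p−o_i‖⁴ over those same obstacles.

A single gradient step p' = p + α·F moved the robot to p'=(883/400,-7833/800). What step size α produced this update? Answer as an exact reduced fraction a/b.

α = 1/4

F_att = 1/4·(g−p) = 1/4·(-14,20) = (-3.5000,5.0000)
o1: d²=20 ≤ ρ²=60; F_rep = 33·(4,-2)/20² = (0.3300,-0.1650)
o2: d²=128 > ρ²=60 → inactive
o3: d²=425 > ρ²=60 → inactive
F = F_att + ΣF_rep = (-3.1700,4.8350)
Δp = p'−p = (-0.7925,1.2087); α = Δx/Fx = (-317/400) / (-317/100) = 1/4
check: Δy/Fy = (967/800) / (967/200) = 1/4 ✓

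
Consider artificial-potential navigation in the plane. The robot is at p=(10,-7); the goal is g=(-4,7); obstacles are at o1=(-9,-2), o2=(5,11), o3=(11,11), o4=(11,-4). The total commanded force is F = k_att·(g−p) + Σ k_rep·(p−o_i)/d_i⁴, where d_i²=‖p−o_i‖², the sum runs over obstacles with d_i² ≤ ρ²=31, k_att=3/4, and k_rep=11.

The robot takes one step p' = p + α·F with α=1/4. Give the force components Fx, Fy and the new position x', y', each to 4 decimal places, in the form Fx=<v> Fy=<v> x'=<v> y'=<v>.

Fx=-10.6100 Fy=10.1700 x'=7.3475 y'=-4.4575

F_att = 3/4·(g−p) = 3/4·(-14,14) = (-10.5000,10.5000)
o1: d²=386 > ρ²=31 → inactive
o2: d²=349 > ρ²=31 → inactive
o3: d²=325 > ρ²=31 → inactive
o4: d²=10 ≤ ρ²=31; F_rep = 11·(-1,-3)/10² = (-0.1100,-0.3300)
F = F_att + ΣF_rep = (-10.6100,10.1700)
p' = p + 1/4·F = (7.3475,-4.4575)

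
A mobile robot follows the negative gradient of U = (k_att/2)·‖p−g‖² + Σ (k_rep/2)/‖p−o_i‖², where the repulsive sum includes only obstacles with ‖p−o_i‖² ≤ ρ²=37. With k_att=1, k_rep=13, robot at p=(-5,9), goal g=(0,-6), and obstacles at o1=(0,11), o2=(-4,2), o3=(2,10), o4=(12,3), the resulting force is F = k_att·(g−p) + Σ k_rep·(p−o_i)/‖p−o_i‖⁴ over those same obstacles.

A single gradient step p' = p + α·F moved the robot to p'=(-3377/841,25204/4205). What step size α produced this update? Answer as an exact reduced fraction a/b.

α = 1/5

F_att = 1·(g−p) = 1·(5,-15) = (5.0000,-15.0000)
o1: d²=29 ≤ ρ²=37; F_rep = 13·(-5,-2)/29² = (-0.0773,-0.0309)
o2: d²=50 > ρ²=37 → inactive
o3: d²=50 > ρ²=37 → inactive
o4: d²=325 > ρ²=37 → inactive
F = F_att + ΣF_rep = (4.9227,-15.0309)
Δp = p'−p = (0.9845,-3.0062); α = Δx/Fx = (828/841) / (4140/841) = 1/5
check: Δy/Fy = (-12641/4205) / (-12641/841) = 1/5 ✓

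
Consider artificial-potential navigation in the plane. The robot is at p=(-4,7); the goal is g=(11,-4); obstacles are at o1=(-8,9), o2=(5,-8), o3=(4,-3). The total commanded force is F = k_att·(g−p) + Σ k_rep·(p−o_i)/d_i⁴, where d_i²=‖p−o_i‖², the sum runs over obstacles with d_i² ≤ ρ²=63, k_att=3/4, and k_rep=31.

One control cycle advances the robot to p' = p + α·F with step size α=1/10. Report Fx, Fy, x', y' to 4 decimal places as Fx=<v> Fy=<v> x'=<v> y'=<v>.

F_att = 3/4·(g−p) = 3/4·(15,-11) = (11.2500,-8.2500)
o1: d²=20 ≤ ρ²=63; F_rep = 31·(4,-2)/20² = (0.3100,-0.1550)
o2: d²=306 > ρ²=63 → inactive
o3: d²=164 > ρ²=63 → inactive
F = F_att + ΣF_rep = (11.5600,-8.4050)
p' = p + 1/10·F = (-2.8440,6.1595)

Fx=11.5600 Fy=-8.4050 x'=-2.8440 y'=6.1595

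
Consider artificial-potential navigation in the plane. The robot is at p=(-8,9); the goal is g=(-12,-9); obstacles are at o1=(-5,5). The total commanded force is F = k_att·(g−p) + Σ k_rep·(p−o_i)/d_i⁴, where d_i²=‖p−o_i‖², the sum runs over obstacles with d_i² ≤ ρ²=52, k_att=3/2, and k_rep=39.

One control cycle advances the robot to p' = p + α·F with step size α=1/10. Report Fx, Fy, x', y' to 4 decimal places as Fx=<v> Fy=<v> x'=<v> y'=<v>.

F_att = 3/2·(g−p) = 3/2·(-4,-18) = (-6.0000,-27.0000)
o1: d²=25 ≤ ρ²=52; F_rep = 39·(-3,4)/25² = (-0.1872,0.2496)
F = F_att + ΣF_rep = (-6.1872,-26.7504)
p' = p + 1/10·F = (-8.6187,6.3250)

Fx=-6.1872 Fy=-26.7504 x'=-8.6187 y'=6.3250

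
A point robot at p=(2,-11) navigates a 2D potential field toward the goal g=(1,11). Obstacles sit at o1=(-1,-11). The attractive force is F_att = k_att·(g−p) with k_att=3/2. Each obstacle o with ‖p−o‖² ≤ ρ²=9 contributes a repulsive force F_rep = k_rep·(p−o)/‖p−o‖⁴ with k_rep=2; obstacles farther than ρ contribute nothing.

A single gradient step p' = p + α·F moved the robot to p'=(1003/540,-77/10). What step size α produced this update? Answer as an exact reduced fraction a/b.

α = 1/10

F_att = 3/2·(g−p) = 3/2·(-1,22) = (-1.5000,33.0000)
o1: d²=9 ≤ ρ²=9; F_rep = 2·(3,0)/9² = (0.0741,0.0000)
F = F_att + ΣF_rep = (-1.4259,33.0000)
Δp = p'−p = (-0.1426,3.3000); α = Δx/Fx = (-77/540) / (-77/54) = 1/10
check: Δy/Fy = (33/10) / (33) = 1/10 ✓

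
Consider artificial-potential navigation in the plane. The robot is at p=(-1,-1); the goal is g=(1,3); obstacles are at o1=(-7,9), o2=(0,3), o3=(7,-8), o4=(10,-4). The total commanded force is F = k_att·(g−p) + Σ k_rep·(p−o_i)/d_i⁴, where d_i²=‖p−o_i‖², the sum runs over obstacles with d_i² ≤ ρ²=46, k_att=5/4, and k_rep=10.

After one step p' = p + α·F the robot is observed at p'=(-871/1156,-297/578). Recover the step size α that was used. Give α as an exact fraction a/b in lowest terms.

α = 1/10

F_att = 5/4·(g−p) = 5/4·(2,4) = (2.5000,5.0000)
o1: d²=136 > ρ²=46 → inactive
o2: d²=17 ≤ ρ²=46; F_rep = 10·(-1,-4)/17² = (-0.0346,-0.1384)
o3: d²=113 > ρ²=46 → inactive
o4: d²=130 > ρ²=46 → inactive
F = F_att + ΣF_rep = (2.4654,4.8616)
Δp = p'−p = (0.2465,0.4862); α = Δx/Fx = (285/1156) / (1425/578) = 1/10
check: Δy/Fy = (281/578) / (1405/289) = 1/10 ✓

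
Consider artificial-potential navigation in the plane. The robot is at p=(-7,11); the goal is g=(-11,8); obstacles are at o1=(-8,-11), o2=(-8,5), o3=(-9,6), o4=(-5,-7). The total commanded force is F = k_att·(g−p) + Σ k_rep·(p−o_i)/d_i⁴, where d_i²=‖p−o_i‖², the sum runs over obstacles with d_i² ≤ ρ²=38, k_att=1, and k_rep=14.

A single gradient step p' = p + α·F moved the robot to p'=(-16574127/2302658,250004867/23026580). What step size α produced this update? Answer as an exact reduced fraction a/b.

α = 1/20

F_att = 1·(g−p) = 1·(-4,-3) = (-4.0000,-3.0000)
o1: d²=485 > ρ²=38 → inactive
o2: d²=37 ≤ ρ²=38; F_rep = 14·(1,6)/37² = (0.0102,0.0614)
o3: d²=29 ≤ ρ²=38; F_rep = 14·(2,5)/29² = (0.0333,0.0832)
o4: d²=328 > ρ²=38 → inactive
F = F_att + ΣF_rep = (-3.9565,-2.8554)
Δp = p'−p = (-0.1978,-0.1428); α = Δx/Fx = (-455521/2302658) / (-4555210/1151329) = 1/20
check: Δy/Fy = (-3287513/23026580) / (-3287513/1151329) = 1/20 ✓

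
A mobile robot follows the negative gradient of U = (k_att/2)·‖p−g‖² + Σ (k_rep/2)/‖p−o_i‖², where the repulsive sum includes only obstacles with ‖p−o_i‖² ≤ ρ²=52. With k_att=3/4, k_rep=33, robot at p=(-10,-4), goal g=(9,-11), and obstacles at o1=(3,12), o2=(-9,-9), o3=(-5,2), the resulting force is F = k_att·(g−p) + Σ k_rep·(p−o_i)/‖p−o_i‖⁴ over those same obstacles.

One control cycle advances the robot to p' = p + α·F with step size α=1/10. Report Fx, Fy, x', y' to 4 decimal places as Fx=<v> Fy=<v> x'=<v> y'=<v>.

Fx=14.2012 Fy=-5.0059 x'=-8.5799 y'=-4.5006

F_att = 3/4·(g−p) = 3/4·(19,-7) = (14.2500,-5.2500)
o1: d²=425 > ρ²=52 → inactive
o2: d²=26 ≤ ρ²=52; F_rep = 33·(-1,5)/26² = (-0.0488,0.2441)
o3: d²=61 > ρ²=52 → inactive
F = F_att + ΣF_rep = (14.2012,-5.0059)
p' = p + 1/10·F = (-8.5799,-4.5006)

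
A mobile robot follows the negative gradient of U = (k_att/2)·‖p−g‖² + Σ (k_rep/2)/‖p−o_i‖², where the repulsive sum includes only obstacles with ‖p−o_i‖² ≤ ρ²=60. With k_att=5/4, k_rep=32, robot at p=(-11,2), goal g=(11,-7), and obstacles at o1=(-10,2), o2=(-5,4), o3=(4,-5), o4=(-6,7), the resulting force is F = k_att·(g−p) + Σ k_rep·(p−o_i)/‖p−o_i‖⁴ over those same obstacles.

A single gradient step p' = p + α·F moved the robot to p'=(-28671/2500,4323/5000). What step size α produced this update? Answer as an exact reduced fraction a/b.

α = 1/10

F_att = 5/4·(g−p) = 5/4·(22,-9) = (27.5000,-11.2500)
o1: d²=1 ≤ ρ²=60; F_rep = 32·(-1,0)/1² = (-32.0000,0.0000)
o2: d²=40 ≤ ρ²=60; F_rep = 32·(-6,-2)/40² = (-0.1200,-0.0400)
o3: d²=274 > ρ²=60 → inactive
o4: d²=50 ≤ ρ²=60; F_rep = 32·(-5,-5)/50² = (-0.0640,-0.0640)
F = F_att + ΣF_rep = (-4.6840,-11.3540)
Δp = p'−p = (-0.4684,-1.1354); α = Δx/Fx = (-1171/2500) / (-1171/250) = 1/10
check: Δy/Fy = (-5677/5000) / (-5677/500) = 1/10 ✓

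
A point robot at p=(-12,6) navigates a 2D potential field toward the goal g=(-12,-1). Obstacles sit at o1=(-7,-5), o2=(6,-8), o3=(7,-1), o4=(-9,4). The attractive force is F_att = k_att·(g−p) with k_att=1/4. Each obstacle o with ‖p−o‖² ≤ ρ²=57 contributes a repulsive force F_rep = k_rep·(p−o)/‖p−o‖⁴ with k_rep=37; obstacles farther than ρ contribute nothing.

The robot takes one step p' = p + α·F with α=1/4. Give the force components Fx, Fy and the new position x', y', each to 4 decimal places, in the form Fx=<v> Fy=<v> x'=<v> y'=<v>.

Fx=-0.6568 Fy=-1.3121 x'=-12.1642 y'=5.6720

F_att = 1/4·(g−p) = 1/4·(0,-7) = (0.0000,-1.7500)
o1: d²=146 > ρ²=57 → inactive
o2: d²=520 > ρ²=57 → inactive
o3: d²=410 > ρ²=57 → inactive
o4: d²=13 ≤ ρ²=57; F_rep = 37·(-3,2)/13² = (-0.6568,0.4379)
F = F_att + ΣF_rep = (-0.6568,-1.3121)
p' = p + 1/4·F = (-12.1642,5.6720)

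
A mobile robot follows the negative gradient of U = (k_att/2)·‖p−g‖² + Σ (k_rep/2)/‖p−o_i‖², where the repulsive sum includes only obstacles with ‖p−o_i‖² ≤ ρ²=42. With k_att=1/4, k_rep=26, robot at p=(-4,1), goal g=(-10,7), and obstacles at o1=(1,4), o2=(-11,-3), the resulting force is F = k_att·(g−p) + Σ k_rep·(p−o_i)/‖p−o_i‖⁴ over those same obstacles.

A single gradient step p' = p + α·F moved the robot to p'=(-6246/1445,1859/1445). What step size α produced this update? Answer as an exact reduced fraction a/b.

F_att = 1/4·(g−p) = 1/4·(-6,6) = (-1.5000,1.5000)
o1: d²=34 ≤ ρ²=42; F_rep = 26·(-5,-3)/34² = (-0.1125,-0.0675)
o2: d²=65 > ρ²=42 → inactive
F = F_att + ΣF_rep = (-1.6125,1.4325)
Δp = p'−p = (-0.3225,0.2865); α = Δx/Fx = (-466/1445) / (-466/289) = 1/5
check: Δy/Fy = (414/1445) / (414/289) = 1/5 ✓

α = 1/5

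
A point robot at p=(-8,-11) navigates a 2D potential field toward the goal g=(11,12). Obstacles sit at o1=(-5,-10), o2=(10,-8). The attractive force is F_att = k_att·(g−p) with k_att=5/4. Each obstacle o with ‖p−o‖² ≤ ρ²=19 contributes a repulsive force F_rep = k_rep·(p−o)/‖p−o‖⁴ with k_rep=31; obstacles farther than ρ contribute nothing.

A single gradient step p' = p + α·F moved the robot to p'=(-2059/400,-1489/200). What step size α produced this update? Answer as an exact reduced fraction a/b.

F_att = 5/4·(g−p) = 5/4·(19,23) = (23.7500,28.7500)
o1: d²=10 ≤ ρ²=19; F_rep = 31·(-3,-1)/10² = (-0.9300,-0.3100)
o2: d²=333 > ρ²=19 → inactive
F = F_att + ΣF_rep = (22.8200,28.4400)
Δp = p'−p = (2.8525,3.5550); α = Δx/Fx = (1141/400) / (1141/50) = 1/8
check: Δy/Fy = (711/200) / (711/25) = 1/8 ✓

α = 1/8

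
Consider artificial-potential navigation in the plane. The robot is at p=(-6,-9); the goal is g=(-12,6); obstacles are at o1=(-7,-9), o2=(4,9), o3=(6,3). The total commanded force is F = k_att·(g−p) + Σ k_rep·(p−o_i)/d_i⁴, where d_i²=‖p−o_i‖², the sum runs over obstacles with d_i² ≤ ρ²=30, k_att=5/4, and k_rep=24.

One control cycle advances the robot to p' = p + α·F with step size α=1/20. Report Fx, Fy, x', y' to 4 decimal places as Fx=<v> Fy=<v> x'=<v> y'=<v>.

F_att = 5/4·(g−p) = 5/4·(-6,15) = (-7.5000,18.7500)
o1: d²=1 ≤ ρ²=30; F_rep = 24·(1,0)/1² = (24.0000,0.0000)
o2: d²=424 > ρ²=30 → inactive
o3: d²=288 > ρ²=30 → inactive
F = F_att + ΣF_rep = (16.5000,18.7500)
p' = p + 1/20·F = (-5.1750,-8.0625)

Fx=16.5000 Fy=18.7500 x'=-5.1750 y'=-8.0625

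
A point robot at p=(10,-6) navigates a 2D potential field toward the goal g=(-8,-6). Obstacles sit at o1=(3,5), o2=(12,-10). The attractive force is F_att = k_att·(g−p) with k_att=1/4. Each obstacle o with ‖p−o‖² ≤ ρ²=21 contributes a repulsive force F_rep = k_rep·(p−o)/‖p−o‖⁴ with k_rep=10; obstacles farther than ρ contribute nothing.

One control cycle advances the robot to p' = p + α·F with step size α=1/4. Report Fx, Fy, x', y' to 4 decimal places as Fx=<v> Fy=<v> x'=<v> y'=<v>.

Fx=-4.5500 Fy=0.1000 x'=8.8625 y'=-5.9750

F_att = 1/4·(g−p) = 1/4·(-18,0) = (-4.5000,0.0000)
o1: d²=170 > ρ²=21 → inactive
o2: d²=20 ≤ ρ²=21; F_rep = 10·(-2,4)/20² = (-0.0500,0.1000)
F = F_att + ΣF_rep = (-4.5500,0.1000)
p' = p + 1/4·F = (8.8625,-5.9750)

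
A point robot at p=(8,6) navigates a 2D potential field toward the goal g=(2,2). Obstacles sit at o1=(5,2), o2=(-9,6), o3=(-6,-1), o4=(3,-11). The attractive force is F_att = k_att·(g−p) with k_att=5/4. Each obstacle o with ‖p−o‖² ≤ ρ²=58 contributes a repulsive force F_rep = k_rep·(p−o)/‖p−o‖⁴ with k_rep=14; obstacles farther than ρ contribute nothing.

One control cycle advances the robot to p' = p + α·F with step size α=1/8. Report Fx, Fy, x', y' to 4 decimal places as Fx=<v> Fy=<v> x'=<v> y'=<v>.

F_att = 5/4·(g−p) = 5/4·(-6,-4) = (-7.5000,-5.0000)
o1: d²=25 ≤ ρ²=58; F_rep = 14·(3,4)/25² = (0.0672,0.0896)
o2: d²=289 > ρ²=58 → inactive
o3: d²=245 > ρ²=58 → inactive
o4: d²=314 > ρ²=58 → inactive
F = F_att + ΣF_rep = (-7.4328,-4.9104)
p' = p + 1/8·F = (7.0709,5.3862)

Fx=-7.4328 Fy=-4.9104 x'=7.0709 y'=5.3862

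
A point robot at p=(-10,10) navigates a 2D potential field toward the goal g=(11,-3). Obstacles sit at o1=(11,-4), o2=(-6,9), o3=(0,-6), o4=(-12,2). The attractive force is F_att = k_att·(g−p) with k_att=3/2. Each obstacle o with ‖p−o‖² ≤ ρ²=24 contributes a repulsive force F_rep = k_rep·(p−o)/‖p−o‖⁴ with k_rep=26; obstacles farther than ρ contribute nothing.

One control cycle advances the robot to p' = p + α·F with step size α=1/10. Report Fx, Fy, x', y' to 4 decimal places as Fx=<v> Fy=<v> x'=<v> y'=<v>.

Fx=31.1401 Fy=-19.4100 x'=-6.8860 y'=8.0590

F_att = 3/2·(g−p) = 3/2·(21,-13) = (31.5000,-19.5000)
o1: d²=637 > ρ²=24 → inactive
o2: d²=17 ≤ ρ²=24; F_rep = 26·(-4,1)/17² = (-0.3599,0.0900)
o3: d²=356 > ρ²=24 → inactive
o4: d²=68 > ρ²=24 → inactive
F = F_att + ΣF_rep = (31.1401,-19.4100)
p' = p + 1/10·F = (-6.8860,8.0590)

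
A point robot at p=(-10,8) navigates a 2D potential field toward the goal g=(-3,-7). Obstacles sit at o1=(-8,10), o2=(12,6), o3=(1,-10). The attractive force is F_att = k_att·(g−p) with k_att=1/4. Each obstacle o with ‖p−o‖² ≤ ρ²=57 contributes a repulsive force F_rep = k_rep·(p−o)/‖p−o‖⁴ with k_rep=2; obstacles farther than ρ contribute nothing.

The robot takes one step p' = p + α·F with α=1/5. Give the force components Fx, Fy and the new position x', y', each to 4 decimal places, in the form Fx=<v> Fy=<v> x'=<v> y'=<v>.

F_att = 1/4·(g−p) = 1/4·(7,-15) = (1.7500,-3.7500)
o1: d²=8 ≤ ρ²=57; F_rep = 2·(-2,-2)/8² = (-0.0625,-0.0625)
o2: d²=488 > ρ²=57 → inactive
o3: d²=445 > ρ²=57 → inactive
F = F_att + ΣF_rep = (1.6875,-3.8125)
p' = p + 1/5·F = (-9.6625,7.2375)

Fx=1.6875 Fy=-3.8125 x'=-9.6625 y'=7.2375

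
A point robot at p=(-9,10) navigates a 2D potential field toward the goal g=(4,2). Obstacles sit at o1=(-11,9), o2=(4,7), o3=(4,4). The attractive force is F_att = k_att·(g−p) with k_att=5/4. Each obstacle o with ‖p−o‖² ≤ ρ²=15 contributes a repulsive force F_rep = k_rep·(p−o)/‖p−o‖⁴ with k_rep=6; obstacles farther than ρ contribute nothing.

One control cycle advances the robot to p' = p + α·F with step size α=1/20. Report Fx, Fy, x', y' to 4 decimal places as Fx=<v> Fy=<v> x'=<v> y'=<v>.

F_att = 5/4·(g−p) = 5/4·(13,-8) = (16.2500,-10.0000)
o1: d²=5 ≤ ρ²=15; F_rep = 6·(2,1)/5² = (0.4800,0.2400)
o2: d²=178 > ρ²=15 → inactive
o3: d²=205 > ρ²=15 → inactive
F = F_att + ΣF_rep = (16.7300,-9.7600)
p' = p + 1/20·F = (-8.1635,9.5120)

Fx=16.7300 Fy=-9.7600 x'=-8.1635 y'=9.5120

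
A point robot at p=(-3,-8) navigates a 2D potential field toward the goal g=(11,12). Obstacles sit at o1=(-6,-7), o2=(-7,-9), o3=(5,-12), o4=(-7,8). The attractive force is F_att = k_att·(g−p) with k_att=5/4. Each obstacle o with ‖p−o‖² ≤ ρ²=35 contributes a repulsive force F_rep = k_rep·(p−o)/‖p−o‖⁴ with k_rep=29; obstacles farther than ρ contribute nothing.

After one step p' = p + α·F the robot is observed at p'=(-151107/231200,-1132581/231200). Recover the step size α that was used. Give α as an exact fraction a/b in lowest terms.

α = 1/8

F_att = 5/4·(g−p) = 5/4·(14,20) = (17.5000,25.0000)
o1: d²=10 ≤ ρ²=35; F_rep = 29·(3,-1)/10² = (0.8700,-0.2900)
o2: d²=17 ≤ ρ²=35; F_rep = 29·(4,1)/17² = (0.4014,0.1003)
o3: d²=80 > ρ²=35 → inactive
o4: d²=272 > ρ²=35 → inactive
F = F_att + ΣF_rep = (18.7714,24.8103)
Δp = p'−p = (2.3464,3.1013); α = Δx/Fx = (542493/231200) / (542493/28900) = 1/8
check: Δy/Fy = (717019/231200) / (717019/28900) = 1/8 ✓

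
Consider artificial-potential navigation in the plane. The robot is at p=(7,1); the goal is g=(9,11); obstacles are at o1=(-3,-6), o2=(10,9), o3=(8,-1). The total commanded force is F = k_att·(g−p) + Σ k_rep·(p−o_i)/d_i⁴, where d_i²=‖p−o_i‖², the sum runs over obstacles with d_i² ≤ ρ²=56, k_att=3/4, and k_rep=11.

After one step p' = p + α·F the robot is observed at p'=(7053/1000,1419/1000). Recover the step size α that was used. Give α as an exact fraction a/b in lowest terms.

α = 1/20

F_att = 3/4·(g−p) = 3/4·(2,10) = (1.5000,7.5000)
o1: d²=149 > ρ²=56 → inactive
o2: d²=73 > ρ²=56 → inactive
o3: d²=5 ≤ ρ²=56; F_rep = 11·(-1,2)/5² = (-0.4400,0.8800)
F = F_att + ΣF_rep = (1.0600,8.3800)
Δp = p'−p = (0.0530,0.4190); α = Δx/Fx = (53/1000) / (53/50) = 1/20
check: Δy/Fy = (419/1000) / (419/50) = 1/20 ✓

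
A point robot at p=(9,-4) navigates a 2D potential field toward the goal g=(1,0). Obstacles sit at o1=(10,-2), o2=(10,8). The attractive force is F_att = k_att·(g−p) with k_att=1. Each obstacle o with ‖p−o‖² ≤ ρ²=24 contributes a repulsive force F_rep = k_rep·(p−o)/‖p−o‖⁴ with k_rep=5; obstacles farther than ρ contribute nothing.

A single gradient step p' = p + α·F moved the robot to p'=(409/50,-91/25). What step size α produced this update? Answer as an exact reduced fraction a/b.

F_att = 1·(g−p) = 1·(-8,4) = (-8.0000,4.0000)
o1: d²=5 ≤ ρ²=24; F_rep = 5·(-1,-2)/5² = (-0.2000,-0.4000)
o2: d²=145 > ρ²=24 → inactive
F = F_att + ΣF_rep = (-8.2000,3.6000)
Δp = p'−p = (-0.8200,0.3600); α = Δx/Fx = (-41/50) / (-41/5) = 1/10
check: Δy/Fy = (9/25) / (18/5) = 1/10 ✓

α = 1/10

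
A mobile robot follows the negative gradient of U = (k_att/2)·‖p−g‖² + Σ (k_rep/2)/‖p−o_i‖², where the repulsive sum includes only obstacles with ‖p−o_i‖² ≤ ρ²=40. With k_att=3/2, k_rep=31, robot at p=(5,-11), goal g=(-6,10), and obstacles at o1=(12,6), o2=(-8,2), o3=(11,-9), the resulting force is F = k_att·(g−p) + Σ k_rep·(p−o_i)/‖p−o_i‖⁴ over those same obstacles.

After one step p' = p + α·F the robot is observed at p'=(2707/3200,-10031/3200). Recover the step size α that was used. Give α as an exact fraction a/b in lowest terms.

α = 1/4

F_att = 3/2·(g−p) = 3/2·(-11,21) = (-16.5000,31.5000)
o1: d²=338 > ρ²=40 → inactive
o2: d²=338 > ρ²=40 → inactive
o3: d²=40 ≤ ρ²=40; F_rep = 31·(-6,-2)/40² = (-0.1163,-0.0387)
F = F_att + ΣF_rep = (-16.6163,31.4612)
Δp = p'−p = (-4.1541,7.8653); α = Δx/Fx = (-13293/3200) / (-13293/800) = 1/4
check: Δy/Fy = (25169/3200) / (25169/800) = 1/4 ✓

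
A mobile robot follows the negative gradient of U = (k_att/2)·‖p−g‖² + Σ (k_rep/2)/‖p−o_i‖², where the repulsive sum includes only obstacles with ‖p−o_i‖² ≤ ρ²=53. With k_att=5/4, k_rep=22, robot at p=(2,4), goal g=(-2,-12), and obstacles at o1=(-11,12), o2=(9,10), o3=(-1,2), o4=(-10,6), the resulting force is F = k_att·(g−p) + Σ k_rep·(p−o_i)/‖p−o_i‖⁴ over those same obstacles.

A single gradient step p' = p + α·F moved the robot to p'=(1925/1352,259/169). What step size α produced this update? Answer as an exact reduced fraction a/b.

α = 1/8

F_att = 5/4·(g−p) = 5/4·(-4,-16) = (-5.0000,-20.0000)
o1: d²=233 > ρ²=53 → inactive
o2: d²=85 > ρ²=53 → inactive
o3: d²=13 ≤ ρ²=53; F_rep = 22·(3,2)/13² = (0.3905,0.2604)
o4: d²=148 > ρ²=53 → inactive
F = F_att + ΣF_rep = (-4.6095,-19.7396)
Δp = p'−p = (-0.5762,-2.4675); α = Δx/Fx = (-779/1352) / (-779/169) = 1/8
check: Δy/Fy = (-417/169) / (-3336/169) = 1/8 ✓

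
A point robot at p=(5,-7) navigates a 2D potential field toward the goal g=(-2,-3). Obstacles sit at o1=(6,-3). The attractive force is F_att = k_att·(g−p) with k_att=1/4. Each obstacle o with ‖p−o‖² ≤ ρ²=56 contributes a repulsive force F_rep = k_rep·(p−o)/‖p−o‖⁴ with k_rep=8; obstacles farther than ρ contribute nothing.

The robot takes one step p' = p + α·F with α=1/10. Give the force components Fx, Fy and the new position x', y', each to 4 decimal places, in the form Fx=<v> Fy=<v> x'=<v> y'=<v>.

Fx=-1.7777 Fy=0.8893 x'=4.8222 y'=-6.9111

F_att = 1/4·(g−p) = 1/4·(-7,4) = (-1.7500,1.0000)
o1: d²=17 ≤ ρ²=56; F_rep = 8·(-1,-4)/17² = (-0.0277,-0.1107)
F = F_att + ΣF_rep = (-1.7777,0.8893)
p' = p + 1/10·F = (4.8222,-6.9111)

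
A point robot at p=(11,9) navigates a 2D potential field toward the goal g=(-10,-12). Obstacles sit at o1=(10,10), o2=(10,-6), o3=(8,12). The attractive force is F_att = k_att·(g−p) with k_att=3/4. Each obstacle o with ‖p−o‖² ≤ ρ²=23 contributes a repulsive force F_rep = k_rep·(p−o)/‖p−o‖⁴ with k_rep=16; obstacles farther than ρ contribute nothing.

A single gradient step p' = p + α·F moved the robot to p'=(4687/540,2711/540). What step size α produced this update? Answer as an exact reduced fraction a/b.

α = 1/5

F_att = 3/4·(g−p) = 3/4·(-21,-21) = (-15.7500,-15.7500)
o1: d²=2 ≤ ρ²=23; F_rep = 16·(1,-1)/2² = (4.0000,-4.0000)
o2: d²=226 > ρ²=23 → inactive
o3: d²=18 ≤ ρ²=23; F_rep = 16·(3,-3)/18² = (0.1481,-0.1481)
F = F_att + ΣF_rep = (-11.6019,-19.8981)
Δp = p'−p = (-2.3204,-3.9796); α = Δx/Fx = (-1253/540) / (-1253/108) = 1/5
check: Δy/Fy = (-2149/540) / (-2149/108) = 1/5 ✓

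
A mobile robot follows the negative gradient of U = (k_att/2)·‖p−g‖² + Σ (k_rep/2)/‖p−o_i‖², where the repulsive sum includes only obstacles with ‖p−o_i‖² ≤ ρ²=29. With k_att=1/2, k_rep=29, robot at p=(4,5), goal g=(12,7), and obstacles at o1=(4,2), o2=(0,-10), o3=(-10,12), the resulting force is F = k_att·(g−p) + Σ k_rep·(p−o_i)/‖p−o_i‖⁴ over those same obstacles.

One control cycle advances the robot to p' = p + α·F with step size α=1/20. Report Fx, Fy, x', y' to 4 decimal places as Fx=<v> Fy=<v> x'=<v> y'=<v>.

F_att = 1/2·(g−p) = 1/2·(8,2) = (4.0000,1.0000)
o1: d²=9 ≤ ρ²=29; F_rep = 29·(0,3)/9² = (0.0000,1.0741)
o2: d²=241 > ρ²=29 → inactive
o3: d²=245 > ρ²=29 → inactive
F = F_att + ΣF_rep = (4.0000,2.0741)
p' = p + 1/20·F = (4.2000,5.1037)

Fx=4.0000 Fy=2.0741 x'=4.2000 y'=5.1037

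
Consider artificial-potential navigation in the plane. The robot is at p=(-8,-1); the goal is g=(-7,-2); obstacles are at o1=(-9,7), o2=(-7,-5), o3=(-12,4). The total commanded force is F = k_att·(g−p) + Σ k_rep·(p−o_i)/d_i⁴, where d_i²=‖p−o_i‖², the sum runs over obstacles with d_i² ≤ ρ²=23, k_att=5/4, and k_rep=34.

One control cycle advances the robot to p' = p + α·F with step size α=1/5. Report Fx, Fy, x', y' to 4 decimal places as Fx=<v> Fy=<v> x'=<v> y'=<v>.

Fx=1.1324 Fy=-0.7794 x'=-7.7735 y'=-1.1559

F_att = 5/4·(g−p) = 5/4·(1,-1) = (1.2500,-1.2500)
o1: d²=65 > ρ²=23 → inactive
o2: d²=17 ≤ ρ²=23; F_rep = 34·(-1,4)/17² = (-0.1176,0.4706)
o3: d²=41 > ρ²=23 → inactive
F = F_att + ΣF_rep = (1.1324,-0.7794)
p' = p + 1/5·F = (-7.7735,-1.1559)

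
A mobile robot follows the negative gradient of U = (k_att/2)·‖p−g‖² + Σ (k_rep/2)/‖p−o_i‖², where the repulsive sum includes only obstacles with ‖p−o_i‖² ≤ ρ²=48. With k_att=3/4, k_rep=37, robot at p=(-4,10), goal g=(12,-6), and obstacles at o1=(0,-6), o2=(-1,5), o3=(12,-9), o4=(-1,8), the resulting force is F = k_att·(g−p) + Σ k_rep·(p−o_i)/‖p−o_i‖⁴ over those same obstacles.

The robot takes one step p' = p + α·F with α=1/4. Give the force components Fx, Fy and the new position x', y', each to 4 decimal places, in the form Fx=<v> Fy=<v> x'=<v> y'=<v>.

Fx=11.2472 Fy=-11.4021 x'=-1.1882 y'=7.1495

F_att = 3/4·(g−p) = 3/4·(16,-16) = (12.0000,-12.0000)
o1: d²=272 > ρ²=48 → inactive
o2: d²=34 ≤ ρ²=48; F_rep = 37·(-3,5)/34² = (-0.0960,0.1600)
o3: d²=617 > ρ²=48 → inactive
o4: d²=13 ≤ ρ²=48; F_rep = 37·(-3,2)/13² = (-0.6568,0.4379)
F = F_att + ΣF_rep = (11.2472,-11.4021)
p' = p + 1/4·F = (-1.1882,7.1495)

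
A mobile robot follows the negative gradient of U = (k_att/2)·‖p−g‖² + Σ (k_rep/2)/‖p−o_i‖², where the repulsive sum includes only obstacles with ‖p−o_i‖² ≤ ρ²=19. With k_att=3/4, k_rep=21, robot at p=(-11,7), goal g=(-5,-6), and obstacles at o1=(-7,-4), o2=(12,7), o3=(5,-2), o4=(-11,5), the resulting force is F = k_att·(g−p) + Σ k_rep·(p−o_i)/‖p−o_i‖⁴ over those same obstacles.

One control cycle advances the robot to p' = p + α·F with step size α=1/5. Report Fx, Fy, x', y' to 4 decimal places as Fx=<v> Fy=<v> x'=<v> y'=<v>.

Fx=4.5000 Fy=-7.1250 x'=-10.1000 y'=5.5750

F_att = 3/4·(g−p) = 3/4·(6,-13) = (4.5000,-9.7500)
o1: d²=137 > ρ²=19 → inactive
o2: d²=529 > ρ²=19 → inactive
o3: d²=337 > ρ²=19 → inactive
o4: d²=4 ≤ ρ²=19; F_rep = 21·(0,2)/4² = (0.0000,2.6250)
F = F_att + ΣF_rep = (4.5000,-7.1250)
p' = p + 1/5·F = (-10.1000,5.5750)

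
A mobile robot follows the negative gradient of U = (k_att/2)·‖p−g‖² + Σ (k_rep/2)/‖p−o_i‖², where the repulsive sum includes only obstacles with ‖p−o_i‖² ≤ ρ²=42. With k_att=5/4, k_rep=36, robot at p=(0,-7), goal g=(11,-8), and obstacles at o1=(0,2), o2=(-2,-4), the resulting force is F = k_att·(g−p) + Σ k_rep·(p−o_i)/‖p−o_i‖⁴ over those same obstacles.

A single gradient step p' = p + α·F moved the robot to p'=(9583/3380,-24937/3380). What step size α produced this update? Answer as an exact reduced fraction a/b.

F_att = 5/4·(g−p) = 5/4·(11,-1) = (13.7500,-1.2500)
o1: d²=81 > ρ²=42 → inactive
o2: d²=13 ≤ ρ²=42; F_rep = 36·(2,-3)/13² = (0.4260,-0.6391)
F = F_att + ΣF_rep = (14.1760,-1.8891)
Δp = p'−p = (2.8352,-0.3778); α = Δx/Fx = (9583/3380) / (9583/676) = 1/5
check: Δy/Fy = (-1277/3380) / (-1277/676) = 1/5 ✓

α = 1/5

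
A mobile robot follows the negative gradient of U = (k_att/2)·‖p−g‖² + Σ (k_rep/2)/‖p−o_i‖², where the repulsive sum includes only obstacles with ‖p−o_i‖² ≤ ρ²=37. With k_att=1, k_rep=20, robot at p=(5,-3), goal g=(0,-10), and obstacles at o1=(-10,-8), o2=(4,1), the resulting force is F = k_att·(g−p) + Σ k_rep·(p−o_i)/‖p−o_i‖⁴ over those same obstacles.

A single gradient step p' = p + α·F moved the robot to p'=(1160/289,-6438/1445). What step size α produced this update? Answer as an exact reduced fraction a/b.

F_att = 1·(g−p) = 1·(-5,-7) = (-5.0000,-7.0000)
o1: d²=250 > ρ²=37 → inactive
o2: d²=17 ≤ ρ²=37; F_rep = 20·(1,-4)/17² = (0.0692,-0.2768)
F = F_att + ΣF_rep = (-4.9308,-7.2768)
Δp = p'−p = (-0.9862,-1.4554); α = Δx/Fx = (-285/289) / (-1425/289) = 1/5
check: Δy/Fy = (-2103/1445) / (-2103/289) = 1/5 ✓

α = 1/5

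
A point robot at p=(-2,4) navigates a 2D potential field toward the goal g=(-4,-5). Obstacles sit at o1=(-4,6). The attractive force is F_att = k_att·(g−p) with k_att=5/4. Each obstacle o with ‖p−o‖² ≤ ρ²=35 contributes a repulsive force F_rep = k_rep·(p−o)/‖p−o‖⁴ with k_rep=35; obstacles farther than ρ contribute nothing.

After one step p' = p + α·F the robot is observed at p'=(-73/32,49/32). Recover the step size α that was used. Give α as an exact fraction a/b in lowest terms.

F_att = 5/4·(g−p) = 5/4·(-2,-9) = (-2.5000,-11.2500)
o1: d²=8 ≤ ρ²=35; F_rep = 35·(2,-2)/8² = (1.0938,-1.0938)
F = F_att + ΣF_rep = (-1.4062,-12.3438)
Δp = p'−p = (-0.2812,-2.4688); α = Δx/Fx = (-9/32) / (-45/32) = 1/5
check: Δy/Fy = (-79/32) / (-395/32) = 1/5 ✓

α = 1/5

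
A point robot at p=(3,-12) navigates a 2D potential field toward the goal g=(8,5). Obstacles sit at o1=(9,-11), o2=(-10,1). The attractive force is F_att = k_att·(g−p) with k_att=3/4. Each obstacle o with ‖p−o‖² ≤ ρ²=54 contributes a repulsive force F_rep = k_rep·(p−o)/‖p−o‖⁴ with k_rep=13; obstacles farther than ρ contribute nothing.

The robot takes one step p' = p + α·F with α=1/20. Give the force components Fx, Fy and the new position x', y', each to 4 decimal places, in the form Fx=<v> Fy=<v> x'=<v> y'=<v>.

Fx=3.6930 Fy=12.7405 x'=3.1847 y'=-11.3630

F_att = 3/4·(g−p) = 3/4·(5,17) = (3.7500,12.7500)
o1: d²=37 ≤ ρ²=54; F_rep = 13·(-6,-1)/37² = (-0.0570,-0.0095)
o2: d²=338 > ρ²=54 → inactive
F = F_att + ΣF_rep = (3.6930,12.7405)
p' = p + 1/20·F = (3.1847,-11.3630)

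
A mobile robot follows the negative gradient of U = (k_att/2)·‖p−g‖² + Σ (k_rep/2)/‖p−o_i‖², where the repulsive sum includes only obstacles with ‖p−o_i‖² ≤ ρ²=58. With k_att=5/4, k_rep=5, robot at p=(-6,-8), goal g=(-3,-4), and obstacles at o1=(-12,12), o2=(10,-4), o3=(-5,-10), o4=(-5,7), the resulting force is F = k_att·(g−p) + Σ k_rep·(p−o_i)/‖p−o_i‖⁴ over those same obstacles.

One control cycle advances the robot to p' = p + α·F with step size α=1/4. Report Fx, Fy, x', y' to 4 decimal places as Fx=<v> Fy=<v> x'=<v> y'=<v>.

Fx=3.5500 Fy=5.4000 x'=-5.1125 y'=-6.6500

F_att = 5/4·(g−p) = 5/4·(3,4) = (3.7500,5.0000)
o1: d²=436 > ρ²=58 → inactive
o2: d²=272 > ρ²=58 → inactive
o3: d²=5 ≤ ρ²=58; F_rep = 5·(-1,2)/5² = (-0.2000,0.4000)
o4: d²=226 > ρ²=58 → inactive
F = F_att + ΣF_rep = (3.5500,5.4000)
p' = p + 1/4·F = (-5.1125,-6.6500)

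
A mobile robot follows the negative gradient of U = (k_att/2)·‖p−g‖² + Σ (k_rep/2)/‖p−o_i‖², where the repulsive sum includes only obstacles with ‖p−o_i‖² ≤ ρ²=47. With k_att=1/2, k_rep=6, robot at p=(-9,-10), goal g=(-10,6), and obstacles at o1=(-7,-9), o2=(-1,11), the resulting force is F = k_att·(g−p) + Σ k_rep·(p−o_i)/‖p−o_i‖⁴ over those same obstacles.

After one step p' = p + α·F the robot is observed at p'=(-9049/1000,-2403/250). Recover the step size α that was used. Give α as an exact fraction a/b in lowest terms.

F_att = 1/2·(g−p) = 1/2·(-1,16) = (-0.5000,8.0000)
o1: d²=5 ≤ ρ²=47; F_rep = 6·(-2,-1)/5² = (-0.4800,-0.2400)
o2: d²=505 > ρ²=47 → inactive
F = F_att + ΣF_rep = (-0.9800,7.7600)
Δp = p'−p = (-0.0490,0.3880); α = Δx/Fx = (-49/1000) / (-49/50) = 1/20
check: Δy/Fy = (97/250) / (194/25) = 1/20 ✓

α = 1/20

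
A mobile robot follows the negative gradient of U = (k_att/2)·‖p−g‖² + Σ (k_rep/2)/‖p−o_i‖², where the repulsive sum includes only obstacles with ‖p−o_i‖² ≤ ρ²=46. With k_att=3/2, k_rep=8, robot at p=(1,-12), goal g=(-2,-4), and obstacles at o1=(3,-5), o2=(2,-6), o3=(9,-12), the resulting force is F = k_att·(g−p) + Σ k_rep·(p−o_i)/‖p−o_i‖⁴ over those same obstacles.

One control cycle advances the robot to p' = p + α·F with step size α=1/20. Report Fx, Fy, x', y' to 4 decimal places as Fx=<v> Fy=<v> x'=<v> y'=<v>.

Fx=-4.5058 Fy=11.9649 x'=0.7747 y'=-11.4018

F_att = 3/2·(g−p) = 3/2·(-3,8) = (-4.5000,12.0000)
o1: d²=53 > ρ²=46 → inactive
o2: d²=37 ≤ ρ²=46; F_rep = 8·(-1,-6)/37² = (-0.0058,-0.0351)
o3: d²=64 > ρ²=46 → inactive
F = F_att + ΣF_rep = (-4.5058,11.9649)
p' = p + 1/20·F = (0.7747,-11.4018)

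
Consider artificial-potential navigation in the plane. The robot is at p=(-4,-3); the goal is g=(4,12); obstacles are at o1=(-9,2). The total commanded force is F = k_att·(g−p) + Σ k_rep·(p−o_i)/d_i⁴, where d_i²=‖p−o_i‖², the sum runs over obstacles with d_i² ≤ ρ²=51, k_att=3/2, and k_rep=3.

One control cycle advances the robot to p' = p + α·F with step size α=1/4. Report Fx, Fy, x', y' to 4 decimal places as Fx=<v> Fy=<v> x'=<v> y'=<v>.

Fx=12.0060 Fy=22.4940 x'=-0.9985 y'=2.6235

F_att = 3/2·(g−p) = 3/2·(8,15) = (12.0000,22.5000)
o1: d²=50 ≤ ρ²=51; F_rep = 3·(5,-5)/50² = (0.0060,-0.0060)
F = F_att + ΣF_rep = (12.0060,22.4940)
p' = p + 1/4·F = (-0.9985,2.6235)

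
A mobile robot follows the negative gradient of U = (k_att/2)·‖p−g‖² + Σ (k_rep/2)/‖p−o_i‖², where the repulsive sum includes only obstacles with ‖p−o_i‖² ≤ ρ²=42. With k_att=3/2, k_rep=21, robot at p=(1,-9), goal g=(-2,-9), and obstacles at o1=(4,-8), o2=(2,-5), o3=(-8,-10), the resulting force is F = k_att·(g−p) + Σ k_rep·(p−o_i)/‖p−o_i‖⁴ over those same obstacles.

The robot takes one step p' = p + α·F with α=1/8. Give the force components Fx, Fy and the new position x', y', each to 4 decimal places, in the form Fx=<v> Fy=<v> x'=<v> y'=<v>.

F_att = 3/2·(g−p) = 3/2·(-3,0) = (-4.5000,0.0000)
o1: d²=10 ≤ ρ²=42; F_rep = 21·(-3,-1)/10² = (-0.6300,-0.2100)
o2: d²=17 ≤ ρ²=42; F_rep = 21·(-1,-4)/17² = (-0.0727,-0.2907)
o3: d²=82 > ρ²=42 → inactive
F = F_att + ΣF_rep = (-5.2027,-0.5007)
p' = p + 1/8·F = (0.3497,-9.0626)

Fx=-5.2027 Fy=-0.5007 x'=0.3497 y'=-9.0626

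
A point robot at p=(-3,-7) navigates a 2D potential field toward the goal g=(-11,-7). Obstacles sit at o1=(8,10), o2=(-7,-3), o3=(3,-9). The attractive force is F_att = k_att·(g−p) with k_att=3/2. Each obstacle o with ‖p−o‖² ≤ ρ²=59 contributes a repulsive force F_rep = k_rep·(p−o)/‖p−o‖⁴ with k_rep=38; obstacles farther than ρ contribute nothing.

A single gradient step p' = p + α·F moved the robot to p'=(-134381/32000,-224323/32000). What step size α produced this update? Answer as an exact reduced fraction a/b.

α = 1/10

F_att = 3/2·(g−p) = 3/2·(-8,0) = (-12.0000,0.0000)
o1: d²=410 > ρ²=59 → inactive
o2: d²=32 ≤ ρ²=59; F_rep = 38·(4,-4)/32² = (0.1484,-0.1484)
o3: d²=40 ≤ ρ²=59; F_rep = 38·(-6,2)/40² = (-0.1425,0.0475)
F = F_att + ΣF_rep = (-11.9941,-0.1009)
Δp = p'−p = (-1.1994,-0.0101); α = Δx/Fx = (-38381/32000) / (-38381/3200) = 1/10
check: Δy/Fy = (-323/32000) / (-323/3200) = 1/10 ✓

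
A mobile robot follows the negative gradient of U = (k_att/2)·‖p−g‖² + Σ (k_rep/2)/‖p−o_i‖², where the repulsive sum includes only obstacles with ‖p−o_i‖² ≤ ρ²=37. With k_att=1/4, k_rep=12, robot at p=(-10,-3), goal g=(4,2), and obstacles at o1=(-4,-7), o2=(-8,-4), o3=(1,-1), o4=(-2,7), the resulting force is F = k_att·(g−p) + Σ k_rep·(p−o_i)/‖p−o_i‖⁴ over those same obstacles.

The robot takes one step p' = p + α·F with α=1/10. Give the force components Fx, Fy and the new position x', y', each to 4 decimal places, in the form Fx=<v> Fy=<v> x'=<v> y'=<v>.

Fx=2.5400 Fy=1.7300 x'=-9.7460 y'=-2.8270

F_att = 1/4·(g−p) = 1/4·(14,5) = (3.5000,1.2500)
o1: d²=52 > ρ²=37 → inactive
o2: d²=5 ≤ ρ²=37; F_rep = 12·(-2,1)/5² = (-0.9600,0.4800)
o3: d²=125 > ρ²=37 → inactive
o4: d²=164 > ρ²=37 → inactive
F = F_att + ΣF_rep = (2.5400,1.7300)
p' = p + 1/10·F = (-9.7460,-2.8270)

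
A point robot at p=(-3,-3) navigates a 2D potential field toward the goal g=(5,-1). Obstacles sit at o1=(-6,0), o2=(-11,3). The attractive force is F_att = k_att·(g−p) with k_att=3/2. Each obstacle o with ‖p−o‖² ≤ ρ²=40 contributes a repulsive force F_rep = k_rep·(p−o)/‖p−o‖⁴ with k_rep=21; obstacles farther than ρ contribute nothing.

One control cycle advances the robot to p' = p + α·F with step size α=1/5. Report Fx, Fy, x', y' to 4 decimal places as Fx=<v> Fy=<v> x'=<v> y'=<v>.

F_att = 3/2·(g−p) = 3/2·(8,2) = (12.0000,3.0000)
o1: d²=18 ≤ ρ²=40; F_rep = 21·(3,-3)/18² = (0.1944,-0.1944)
o2: d²=100 > ρ²=40 → inactive
F = F_att + ΣF_rep = (12.1944,2.8056)
p' = p + 1/5·F = (-0.5611,-2.4389)

Fx=12.1944 Fy=2.8056 x'=-0.5611 y'=-2.4389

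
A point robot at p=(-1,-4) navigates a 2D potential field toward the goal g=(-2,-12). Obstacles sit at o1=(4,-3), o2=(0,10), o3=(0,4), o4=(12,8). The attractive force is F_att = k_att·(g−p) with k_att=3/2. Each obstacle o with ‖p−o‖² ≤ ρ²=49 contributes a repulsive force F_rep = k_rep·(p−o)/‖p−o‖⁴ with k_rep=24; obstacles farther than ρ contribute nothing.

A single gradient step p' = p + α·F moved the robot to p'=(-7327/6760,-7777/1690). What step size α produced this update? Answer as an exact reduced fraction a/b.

F_att = 3/2·(g−p) = 3/2·(-1,-8) = (-1.5000,-12.0000)
o1: d²=26 ≤ ρ²=49; F_rep = 24·(-5,-1)/26² = (-0.1775,-0.0355)
o2: d²=197 > ρ²=49 → inactive
o3: d²=65 > ρ²=49 → inactive
o4: d²=313 > ρ²=49 → inactive
F = F_att + ΣF_rep = (-1.6775,-12.0355)
Δp = p'−p = (-0.0839,-0.6018); α = Δx/Fx = (-567/6760) / (-567/338) = 1/20
check: Δy/Fy = (-1017/1690) / (-2034/169) = 1/20 ✓

α = 1/20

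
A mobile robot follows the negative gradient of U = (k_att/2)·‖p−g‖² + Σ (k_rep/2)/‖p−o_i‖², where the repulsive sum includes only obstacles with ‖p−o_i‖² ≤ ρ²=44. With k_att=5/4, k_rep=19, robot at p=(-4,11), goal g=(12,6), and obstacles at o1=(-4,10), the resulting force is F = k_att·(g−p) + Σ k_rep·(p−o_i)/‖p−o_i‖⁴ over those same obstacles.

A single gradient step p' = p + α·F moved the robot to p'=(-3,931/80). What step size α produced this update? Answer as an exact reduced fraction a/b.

F_att = 5/4·(g−p) = 5/4·(16,-5) = (20.0000,-6.2500)
o1: d²=1 ≤ ρ²=44; F_rep = 19·(0,1)/1² = (0.0000,19.0000)
F = F_att + ΣF_rep = (20.0000,12.7500)
Δp = p'−p = (1.0000,0.6375); α = Δx/Fx = (1) / (20) = 1/20
check: Δy/Fy = (51/80) / (51/4) = 1/20 ✓

α = 1/20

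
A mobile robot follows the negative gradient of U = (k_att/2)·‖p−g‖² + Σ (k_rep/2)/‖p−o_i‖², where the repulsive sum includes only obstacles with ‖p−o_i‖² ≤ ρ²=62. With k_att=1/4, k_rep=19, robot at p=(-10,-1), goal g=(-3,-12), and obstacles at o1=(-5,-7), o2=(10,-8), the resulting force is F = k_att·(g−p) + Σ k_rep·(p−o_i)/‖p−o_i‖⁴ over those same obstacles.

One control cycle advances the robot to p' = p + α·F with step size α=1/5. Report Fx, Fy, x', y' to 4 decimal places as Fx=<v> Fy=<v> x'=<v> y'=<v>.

Fx=1.7245 Fy=-2.7194 x'=-9.6551 y'=-1.5439

F_att = 1/4·(g−p) = 1/4·(7,-11) = (1.7500,-2.7500)
o1: d²=61 ≤ ρ²=62; F_rep = 19·(-5,6)/61² = (-0.0255,0.0306)
o2: d²=449 > ρ²=62 → inactive
F = F_att + ΣF_rep = (1.7245,-2.7194)
p' = p + 1/5·F = (-9.6551,-1.5439)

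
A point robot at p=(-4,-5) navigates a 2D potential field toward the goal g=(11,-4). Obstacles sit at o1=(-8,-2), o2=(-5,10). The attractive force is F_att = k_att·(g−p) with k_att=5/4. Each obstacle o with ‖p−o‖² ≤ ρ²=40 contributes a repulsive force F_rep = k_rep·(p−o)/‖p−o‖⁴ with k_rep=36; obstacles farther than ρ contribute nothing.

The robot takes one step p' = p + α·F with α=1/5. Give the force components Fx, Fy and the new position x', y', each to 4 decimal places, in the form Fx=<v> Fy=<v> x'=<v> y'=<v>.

F_att = 5/4·(g−p) = 5/4·(15,1) = (18.7500,1.2500)
o1: d²=25 ≤ ρ²=40; F_rep = 36·(4,-3)/25² = (0.2304,-0.1728)
o2: d²=226 > ρ²=40 → inactive
F = F_att + ΣF_rep = (18.9804,1.0772)
p' = p + 1/5·F = (-0.2039,-4.7846)

Fx=18.9804 Fy=1.0772 x'=-0.2039 y'=-4.7846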